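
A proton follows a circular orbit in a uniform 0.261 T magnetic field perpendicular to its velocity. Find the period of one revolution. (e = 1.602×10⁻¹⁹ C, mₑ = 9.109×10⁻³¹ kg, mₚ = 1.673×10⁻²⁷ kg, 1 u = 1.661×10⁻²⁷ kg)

The cyclotron period depends only on m, q, B: T = 2πm/(|q|B).
T = 2π(1.673×10⁻²⁷)/((1.602×10⁻¹⁹)(0.261)) ≈ 2.51×10⁻⁷ s.

T ≈ 2.51×10⁻⁷ s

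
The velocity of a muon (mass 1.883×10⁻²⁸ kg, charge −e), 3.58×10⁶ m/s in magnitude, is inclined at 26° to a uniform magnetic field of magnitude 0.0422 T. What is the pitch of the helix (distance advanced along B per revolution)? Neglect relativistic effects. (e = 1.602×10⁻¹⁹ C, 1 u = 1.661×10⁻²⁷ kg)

v∥ = v cosθ = 3.58×10⁶·cos26° ≈ 3.218×10⁶ m/s.
T = 2πm/(|q|B) = 2π(1.883×10⁻²⁸)/((1.602×10⁻¹⁹)(0.0422)) ≈ 1.750×10⁻⁷ s.
pitch = v∥ T = (3.218×10⁶)(1.750×10⁻⁷) ≈ 0.563 m.

p ≈ 0.563 m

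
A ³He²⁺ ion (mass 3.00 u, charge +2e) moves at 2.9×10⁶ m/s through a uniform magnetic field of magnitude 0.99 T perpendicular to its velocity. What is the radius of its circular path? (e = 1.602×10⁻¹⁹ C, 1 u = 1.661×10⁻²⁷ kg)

r ≈ 0.046 m

The magnetic force provides the centripetal force: |q|vB = mv²/r.
r = mv/(|q|B) = (4.983×10⁻²⁷)(2.9×10⁶)/((3.204×10⁻¹⁹)(0.99)) ≈ 0.046 m.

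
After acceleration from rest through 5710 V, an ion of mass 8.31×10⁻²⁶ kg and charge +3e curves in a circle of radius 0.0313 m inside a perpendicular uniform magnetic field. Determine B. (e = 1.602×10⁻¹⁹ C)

B ≈ 1.42 T

v = √(2|q|V/m) = √(2·4.806×10⁻¹⁹·5710/8.31×10⁻²⁶) ≈ 2.570×10⁵ m/s.
B = mv/(|q|r) = (8.31×10⁻²⁶)(2.570×10⁵)/((4.806×10⁻¹⁹)(0.0313)) ≈ 1.42 T.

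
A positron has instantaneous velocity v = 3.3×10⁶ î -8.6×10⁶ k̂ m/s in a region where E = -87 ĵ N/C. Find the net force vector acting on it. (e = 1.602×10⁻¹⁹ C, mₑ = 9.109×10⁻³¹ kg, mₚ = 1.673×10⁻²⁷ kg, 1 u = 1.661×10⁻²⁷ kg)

Only an electric field acts, so F = qE = (1.602×10⁻¹⁹ C)·(0, -87.0, 0) = (0, -1.39×10⁻¹⁷, 0) N.

F ≈ (0, -1.39×10⁻¹⁷, 0) N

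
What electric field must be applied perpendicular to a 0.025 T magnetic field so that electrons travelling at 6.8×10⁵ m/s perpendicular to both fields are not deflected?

E = 1.7×10⁴ V/m

For straight-line motion qE = qvB, so E = vB.
E = 6.8×10⁵ × 0.025 = 1.7×10⁴ V/m.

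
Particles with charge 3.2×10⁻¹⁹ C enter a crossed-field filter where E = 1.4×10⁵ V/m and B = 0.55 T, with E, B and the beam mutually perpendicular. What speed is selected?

v = 2.5×10⁵ m/s

For undeflected motion the electric and magnetic forces balance: qE = qvB.
v = E/B = 1.4×10⁵/0.55 = 2.5×10⁵ m/s.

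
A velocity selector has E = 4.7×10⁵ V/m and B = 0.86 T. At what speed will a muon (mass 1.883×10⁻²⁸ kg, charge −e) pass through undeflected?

v = 5.5×10⁵ m/s

Straight-line motion ⇒ electric and magnetic forces cancel, so E = vB.
v = E/B = 4.7×10⁵/0.86 = 5.5×10⁵ m/s.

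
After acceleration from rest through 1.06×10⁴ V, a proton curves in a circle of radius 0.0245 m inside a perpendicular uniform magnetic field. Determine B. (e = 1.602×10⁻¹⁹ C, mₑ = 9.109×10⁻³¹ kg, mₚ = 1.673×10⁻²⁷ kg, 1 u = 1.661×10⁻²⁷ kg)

B ≈ 0.607 T

v = √(2|q|V/m) = √(2·1.602×10⁻¹⁹·1.06×10⁴/1.673×10⁻²⁷) ≈ 1.425×10⁶ m/s.
B = mv/(|q|r) = (1.673×10⁻²⁷)(1.425×10⁶)/((1.602×10⁻¹⁹)(0.0245)) ≈ 0.607 T.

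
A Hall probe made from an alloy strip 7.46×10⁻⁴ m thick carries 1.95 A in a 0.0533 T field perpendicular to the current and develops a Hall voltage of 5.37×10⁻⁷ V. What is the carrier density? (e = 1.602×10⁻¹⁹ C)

n ≈ 1.62×10²⁷ m⁻³

From V_H = IB/(n e t), n = IB/(V_H e t).
n = (1.95)(0.0533)/((5.37×10⁻⁷)(1.602×10⁻¹⁹)(7.46×10⁻⁴)) ≈ 1.62×10²⁷ m⁻³.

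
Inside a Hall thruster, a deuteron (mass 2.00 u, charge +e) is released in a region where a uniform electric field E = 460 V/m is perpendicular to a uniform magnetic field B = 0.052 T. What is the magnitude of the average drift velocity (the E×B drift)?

v_d ≈ 8800 m/s

The E×B drift speed is v_d = E/B.
v_d = 460/0.052 = 8800 m/s.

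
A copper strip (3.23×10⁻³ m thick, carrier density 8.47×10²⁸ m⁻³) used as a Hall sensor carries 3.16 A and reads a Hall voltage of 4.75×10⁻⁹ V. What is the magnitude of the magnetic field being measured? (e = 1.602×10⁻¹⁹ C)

B ≈ 0.0659 T

From V_H = IB/(n e t), B = V_H n e t / I.
B = (4.75×10⁻⁹)(8.47×10²⁸)(1.602×10⁻¹⁹)(3.23×10⁻³)/3.16 ≈ 0.0659 T.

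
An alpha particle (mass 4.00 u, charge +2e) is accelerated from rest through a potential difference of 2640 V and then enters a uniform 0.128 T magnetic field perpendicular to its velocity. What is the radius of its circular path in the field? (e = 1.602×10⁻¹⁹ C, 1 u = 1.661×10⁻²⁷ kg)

Acceleration: |q|V = ½mv² ⇒ v = √(2|q|V/m) = √(2·3.204×10⁻¹⁹·2640/6.644×10⁻²⁷) ≈ 5.046×10⁵ m/s.
In the field: r = mv/(|q|B) = (6.644×10⁻²⁷)(5.046×10⁵)/((3.204×10⁻¹⁹)(0.128)) ≈ 0.0817 m.

r ≈ 0.0817 m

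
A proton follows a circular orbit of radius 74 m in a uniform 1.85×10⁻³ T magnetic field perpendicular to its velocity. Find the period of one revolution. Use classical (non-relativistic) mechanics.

The cyclotron period depends only on m, q, B: T = 2πm/(|q|B).
T = 2π(1.673×10⁻²⁷)/((1.602×10⁻¹⁹)(1.85×10⁻³)) ≈ 3.55×10⁻⁵ s.

T ≈ 3.55×10⁻⁵ s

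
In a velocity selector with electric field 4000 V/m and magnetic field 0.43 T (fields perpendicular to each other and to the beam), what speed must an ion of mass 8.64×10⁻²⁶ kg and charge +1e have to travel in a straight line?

v = 9300 m/s

Zero net Lorentz force requires |qE| = |q v×B|, i.e. E = vB.
v = E/B = 4000/0.43 = 9300 m/s.
The result is independent of the particle's charge and mass.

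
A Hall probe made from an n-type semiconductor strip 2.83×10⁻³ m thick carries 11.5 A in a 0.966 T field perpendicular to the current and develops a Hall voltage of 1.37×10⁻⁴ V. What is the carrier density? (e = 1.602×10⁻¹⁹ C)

From V_H = IB/(n e t), n = IB/(V_H e t).
n = (11.5)(0.966)/((1.37×10⁻⁴)(1.602×10⁻¹⁹)(2.83×10⁻³)) ≈ 1.79×10²⁶ m⁻³.

n ≈ 1.79×10²⁶ m⁻³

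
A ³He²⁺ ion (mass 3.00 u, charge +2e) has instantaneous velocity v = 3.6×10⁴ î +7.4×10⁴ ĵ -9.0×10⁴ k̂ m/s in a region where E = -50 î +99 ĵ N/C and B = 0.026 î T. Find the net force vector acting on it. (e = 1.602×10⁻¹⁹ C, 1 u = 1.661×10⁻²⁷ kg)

v×B = (0, -2340, -1920) N/C.
E + v×B = (-50.0, -2240, -1920) N/C.
F = q(E + v×B) = (3.204×10⁻¹⁹ C)·(-50.0, -2240, -1920) = (-1.60×10⁻¹⁷, -7.18×10⁻¹⁶, -6.16×10⁻¹⁶) N.

F ≈ (-1.60×10⁻¹⁷, -7.18×10⁻¹⁶, -6.16×10⁻¹⁶) N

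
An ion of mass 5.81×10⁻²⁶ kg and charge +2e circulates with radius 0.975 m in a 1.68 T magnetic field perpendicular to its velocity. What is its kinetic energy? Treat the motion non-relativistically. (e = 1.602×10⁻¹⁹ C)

KE ≈ 1.48×10⁷ eV

v = |q|Br/m, then KE = ½mv² = (qBr)²/(2m).
v = (3.204×10⁻¹⁹)(1.68)(0.975)/5.81×10⁻²⁶ ≈ 9.033×10⁶ m/s.
KE = ½(5.81×10⁻²⁶)(9.033×10⁶)² ≈ 2.37×10⁻¹² J = 1.48×10⁷ eV.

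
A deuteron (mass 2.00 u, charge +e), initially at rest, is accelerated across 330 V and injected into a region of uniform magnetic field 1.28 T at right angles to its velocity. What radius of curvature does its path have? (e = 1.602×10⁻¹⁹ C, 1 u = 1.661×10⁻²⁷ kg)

Acceleration: |q|V = ½mv² ⇒ v = √(2|q|V/m) = √(2·1.602×10⁻¹⁹·330/3.322×10⁻²⁷) ≈ 1.784×10⁵ m/s.
In the field: r = mv/(|q|B) = (3.322×10⁻²⁷)(1.784×10⁵)/((1.602×10⁻¹⁹)(1.28)) ≈ 2.89×10⁻³ m.

r ≈ 2.89×10⁻³ m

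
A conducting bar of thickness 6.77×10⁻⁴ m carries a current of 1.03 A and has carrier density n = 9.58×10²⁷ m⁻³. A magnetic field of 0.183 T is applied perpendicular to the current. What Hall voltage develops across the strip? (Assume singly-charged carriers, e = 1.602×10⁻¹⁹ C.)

V_H ≈ 1.81×10⁻⁷ V

V_H = IB/(n e t).
V_H = (1.03)(0.183)/((9.58×10²⁷)(1.602×10⁻¹⁹)(6.77×10⁻⁴)) ≈ 1.81×10⁻⁷ V.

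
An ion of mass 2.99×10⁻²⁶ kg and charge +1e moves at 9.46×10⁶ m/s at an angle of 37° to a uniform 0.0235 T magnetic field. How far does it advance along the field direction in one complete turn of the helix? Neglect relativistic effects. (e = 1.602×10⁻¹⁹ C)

p ≈ 377 m

v∥ = v cosθ = 9.46×10⁶·cos37° ≈ 7.555×10⁶ m/s.
T = 2πm/(|q|B) = 2π(2.99×10⁻²⁶)/((1.602×10⁻¹⁹)(0.0235)) ≈ 4.990×10⁻⁵ s.
pitch = v∥ T = (7.555×10⁶)(4.990×10⁻⁵) ≈ 377 m.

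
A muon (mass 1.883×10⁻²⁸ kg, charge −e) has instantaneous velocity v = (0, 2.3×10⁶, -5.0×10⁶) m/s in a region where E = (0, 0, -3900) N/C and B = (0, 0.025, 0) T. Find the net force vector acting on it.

v×B = (1.25×10⁵, 0, 0) N/C.
E + v×B = (1.25×10⁵, 0, -3900) N/C.
F = q(E + v×B) = (−1.602×10⁻¹⁹ C)·(1.25×10⁵, 0, -3900) = (-2.00×10⁻¹⁴, 0, 6.25×10⁻¹⁶) N.

F ≈ (-2.00×10⁻¹⁴, 0, 6.25×10⁻¹⁶) N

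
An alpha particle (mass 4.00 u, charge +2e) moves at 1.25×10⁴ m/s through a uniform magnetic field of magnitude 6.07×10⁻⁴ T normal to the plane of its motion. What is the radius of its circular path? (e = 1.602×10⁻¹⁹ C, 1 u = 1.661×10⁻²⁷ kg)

r ≈ 0.427 m

The magnetic force provides the centripetal force: |q|vB = mv²/r.
r = mv/(|q|B) = (6.644×10⁻²⁷)(1.25×10⁴)/((3.204×10⁻¹⁹)(6.07×10⁻⁴)) ≈ 0.427 m.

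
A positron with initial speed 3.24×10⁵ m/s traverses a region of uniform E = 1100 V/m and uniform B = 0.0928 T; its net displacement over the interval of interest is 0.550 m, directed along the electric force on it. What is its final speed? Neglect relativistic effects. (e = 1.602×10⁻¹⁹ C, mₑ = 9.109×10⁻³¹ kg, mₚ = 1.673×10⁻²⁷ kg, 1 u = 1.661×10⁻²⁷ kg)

B does no work; ΔKE = |q|E d.
½mv_f² = ½mv₀² + |q|Ed = ½(9.109×10⁻³¹)(3.24×10⁵)² + (1.602×10⁻¹⁹)(1100)(0.550) ≈ 4.781×10⁻²⁰ J + 9.692×10⁻¹⁷ J ≈ 9.697×10⁻¹⁷ J.
v_f = √(2·9.697×10⁻¹⁷/9.109×10⁻³¹) ≈ 1.46×10⁷ m/s.

v_f ≈ 1.46×10⁷ m/s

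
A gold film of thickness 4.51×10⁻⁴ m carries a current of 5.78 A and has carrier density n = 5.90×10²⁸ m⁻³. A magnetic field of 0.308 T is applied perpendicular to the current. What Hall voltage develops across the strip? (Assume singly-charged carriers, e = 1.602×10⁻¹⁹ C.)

V_H = IB/(n e t).
V_H = (5.78)(0.308)/((5.90×10²⁸)(1.602×10⁻¹⁹)(4.51×10⁻⁴)) ≈ 4.18×10⁻⁷ V.

V_H ≈ 4.18×10⁻⁷ V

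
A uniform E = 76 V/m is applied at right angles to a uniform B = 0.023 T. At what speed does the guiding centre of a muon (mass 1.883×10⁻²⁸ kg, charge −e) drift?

v_d ≈ 3300 m/s

The E×B drift speed is v_d = E/B.
v_d = 76/0.023 = 3300 m/s.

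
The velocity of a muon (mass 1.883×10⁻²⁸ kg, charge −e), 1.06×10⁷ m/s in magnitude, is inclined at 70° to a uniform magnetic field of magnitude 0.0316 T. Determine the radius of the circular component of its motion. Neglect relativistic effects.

r ≈ 0.371 m

v⊥ = v sinθ = 1.06×10⁷·sin70° ≈ 9.961×10⁶ m/s.
r = m v⊥/(|q|B) = (1.883×10⁻²⁸)(9.961×10⁶)/((1.602×10⁻¹⁹)(0.0316)) ≈ 0.371 m.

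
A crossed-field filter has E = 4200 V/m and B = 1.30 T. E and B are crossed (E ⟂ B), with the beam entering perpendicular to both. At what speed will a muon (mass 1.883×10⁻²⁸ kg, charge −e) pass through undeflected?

v = 3230 m/s

Zero net Lorentz force requires |qE| = |q v×B|, i.e. E = vB.
v = E/B = 4200/1.30 = 3230 m/s.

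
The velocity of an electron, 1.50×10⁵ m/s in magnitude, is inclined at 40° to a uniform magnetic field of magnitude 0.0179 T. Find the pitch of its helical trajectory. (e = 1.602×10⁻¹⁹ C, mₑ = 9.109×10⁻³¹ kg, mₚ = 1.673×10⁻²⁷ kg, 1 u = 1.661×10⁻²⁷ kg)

p ≈ 2.29×10⁻⁴ m

v∥ = v cosθ = 1.50×10⁵·cos40° ≈ 1.149×10⁵ m/s.
T = 2πm/(|q|B) = 2π(9.109×10⁻³¹)/((1.602×10⁻¹⁹)(0.0179)) ≈ 1.996×10⁻⁹ s.
pitch = v∥ T = (1.149×10⁵)(1.996×10⁻⁹) ≈ 2.29×10⁻⁴ m.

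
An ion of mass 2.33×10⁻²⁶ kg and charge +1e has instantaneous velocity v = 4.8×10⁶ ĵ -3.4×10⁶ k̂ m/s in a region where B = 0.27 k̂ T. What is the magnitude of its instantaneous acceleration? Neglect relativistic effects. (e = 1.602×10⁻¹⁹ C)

v×B = (1.30×10⁶, 0, 0) N/C.
F = q v×B = (1.602×10⁻¹⁹ C)·(1.30×10⁶, 0, 0) = (2.08×10⁻¹³, 0, 0) N.
|a| = |F|/m = 2.076×10⁻¹³/2.33×10⁻²⁶ ≈ 8.91×10¹² m/s².

|a| ≈ 8.91×10¹² m/s²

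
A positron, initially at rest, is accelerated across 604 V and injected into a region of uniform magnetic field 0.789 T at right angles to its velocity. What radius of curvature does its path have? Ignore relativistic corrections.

r ≈ 1.05×10⁻⁴ m

Acceleration: |q|V = ½mv² ⇒ v = √(2|q|V/m) = √(2·1.602×10⁻¹⁹·604/9.109×10⁻³¹) ≈ 1.458×10⁷ m/s.
In the field: r = mv/(|q|B) = (9.109×10⁻³¹)(1.458×10⁷)/((1.602×10⁻¹⁹)(0.789)) ≈ 1.05×10⁻⁴ m.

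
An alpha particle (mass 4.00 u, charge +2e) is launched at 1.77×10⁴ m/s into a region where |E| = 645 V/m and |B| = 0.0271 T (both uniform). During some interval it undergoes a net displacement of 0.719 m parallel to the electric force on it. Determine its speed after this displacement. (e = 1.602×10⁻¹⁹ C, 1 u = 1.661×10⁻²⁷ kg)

B does no work; ΔKE = |q|E d.
½mv_f² = ½mv₀² + |q|Ed = ½(6.644×10⁻²⁷)(1.77×10⁴)² + (3.204×10⁻¹⁹)(645)(0.719) ≈ 1.041×10⁻¹⁸ J + 1.486×10⁻¹⁶ J ≈ 1.496×10⁻¹⁶ J.
v_f = √(2·1.496×10⁻¹⁶/6.644×10⁻²⁷) ≈ 2.12×10⁵ m/s.

v_f ≈ 2.12×10⁵ m/s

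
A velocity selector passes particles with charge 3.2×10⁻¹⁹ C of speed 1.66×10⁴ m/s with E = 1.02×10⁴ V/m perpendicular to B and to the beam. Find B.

Balance of forces in the selector: qE = qvB ⇒ B = E/v.
B = 1.02×10⁴/1.66×10⁴ = 0.614 T.

B = 0.614 T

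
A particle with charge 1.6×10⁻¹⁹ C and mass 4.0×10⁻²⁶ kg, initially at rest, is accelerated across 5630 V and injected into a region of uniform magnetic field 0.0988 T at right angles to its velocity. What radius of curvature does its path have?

r ≈ 0.537 m

Acceleration: |q|V = ½mv² ⇒ v = √(2|q|V/m) = √(2·1.6×10⁻¹⁹·5630/4.0×10⁻²⁶) ≈ 2.122×10⁵ m/s.
In the field: r = mv/(|q|B) = (4.0×10⁻²⁶)(2.122×10⁵)/((1.6×10⁻¹⁹)(0.0988)) ≈ 0.537 m.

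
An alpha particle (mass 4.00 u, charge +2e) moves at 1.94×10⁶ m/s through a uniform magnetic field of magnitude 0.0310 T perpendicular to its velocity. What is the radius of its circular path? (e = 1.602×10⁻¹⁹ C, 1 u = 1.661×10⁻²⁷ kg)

The magnetic force provides the centripetal force: |q|vB = mv²/r.
r = mv/(|q|B) = (6.644×10⁻²⁷)(1.94×10⁶)/((3.204×10⁻¹⁹)(0.0310)) ≈ 1.30 m.

r ≈ 1.30 m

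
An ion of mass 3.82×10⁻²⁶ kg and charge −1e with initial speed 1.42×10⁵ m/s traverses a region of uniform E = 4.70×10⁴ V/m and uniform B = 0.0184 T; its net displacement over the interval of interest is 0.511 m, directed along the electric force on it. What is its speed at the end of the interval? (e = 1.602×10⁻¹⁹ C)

v_f ≈ 4.71×10⁵ m/s

B does no work; ΔKE = |q|E d.
½mv_f² = ½mv₀² + |q|Ed = ½(3.82×10⁻²⁶)(1.42×10⁵)² + (1.602×10⁻¹⁹)(4.70×10⁴)(0.511) ≈ 3.851×10⁻¹⁶ J + 3.848×10⁻¹⁵ J ≈ 4.233×10⁻¹⁵ J.
v_f = √(2·4.233×10⁻¹⁵/3.82×10⁻²⁶) ≈ 4.71×10⁵ m/s.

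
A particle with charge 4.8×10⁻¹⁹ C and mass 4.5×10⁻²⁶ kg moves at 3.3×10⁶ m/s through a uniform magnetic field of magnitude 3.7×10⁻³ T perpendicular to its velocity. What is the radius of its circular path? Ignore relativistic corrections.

The magnetic force provides the centripetal force: |q|vB = mv²/r.
r = mv/(|q|B) = (4.5×10⁻²⁶)(3.3×10⁶)/((4.8×10⁻¹⁹)(3.7×10⁻³)) ≈ 84 m.

r ≈ 84 m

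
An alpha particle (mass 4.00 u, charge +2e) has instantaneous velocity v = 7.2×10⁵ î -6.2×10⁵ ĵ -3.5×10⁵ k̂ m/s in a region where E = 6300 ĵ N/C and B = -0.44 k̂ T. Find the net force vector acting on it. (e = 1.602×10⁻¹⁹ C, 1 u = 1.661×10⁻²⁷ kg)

v×B = (2.73×10⁵, 3.17×10⁵, 0) N/C.
E + v×B = (2.73×10⁵, 3.23×10⁵, 0) N/C.
F = q(E + v×B) = (3.204×10⁻¹⁹ C)·(2.73×10⁵, 3.23×10⁵, 0) = (8.74×10⁻¹⁴, 1.04×10⁻¹³, 0) N.

F ≈ (8.74×10⁻¹⁴, 1.04×10⁻¹³, 0) N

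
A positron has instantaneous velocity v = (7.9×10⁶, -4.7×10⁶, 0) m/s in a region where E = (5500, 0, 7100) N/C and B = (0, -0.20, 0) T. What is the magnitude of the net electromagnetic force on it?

|F| ≈ 2.52×10⁻¹³ N

v×B = (0, 0, -1.58×10⁶) N/C.
E + v×B = (5500, 0, -1.57×10⁶) N/C.
F = q(E + v×B) = (1.602×10⁻¹⁹ C)·(5500, 0, -1.57×10⁶) = (8.81×10⁻¹⁶, 0, -2.52×10⁻¹³) N.
|F| = 2.52×10⁻¹³ N.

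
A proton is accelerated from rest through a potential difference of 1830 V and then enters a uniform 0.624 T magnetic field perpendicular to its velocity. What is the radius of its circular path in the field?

r ≈ 9.91×10⁻³ m

Acceleration: |q|V = ½mv² ⇒ v = √(2|q|V/m) = √(2·1.602×10⁻¹⁹·1830/1.673×10⁻²⁷) ≈ 5.920×10⁵ m/s.
In the field: r = mv/(|q|B) = (1.673×10⁻²⁷)(5.920×10⁵)/((1.602×10⁻¹⁹)(0.624)) ≈ 9.91×10⁻³ m.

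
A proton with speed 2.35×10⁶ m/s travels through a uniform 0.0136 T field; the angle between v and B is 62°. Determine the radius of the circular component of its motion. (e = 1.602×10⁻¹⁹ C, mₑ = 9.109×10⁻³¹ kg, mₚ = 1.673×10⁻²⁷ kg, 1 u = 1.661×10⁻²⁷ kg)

v⊥ = v sinθ = 2.35×10⁶·sin62° ≈ 2.075×10⁶ m/s.
r = m v⊥/(|q|B) = (1.673×10⁻²⁷)(2.075×10⁶)/((1.602×10⁻¹⁹)(0.0136)) ≈ 1.59 m.

r ≈ 1.59 m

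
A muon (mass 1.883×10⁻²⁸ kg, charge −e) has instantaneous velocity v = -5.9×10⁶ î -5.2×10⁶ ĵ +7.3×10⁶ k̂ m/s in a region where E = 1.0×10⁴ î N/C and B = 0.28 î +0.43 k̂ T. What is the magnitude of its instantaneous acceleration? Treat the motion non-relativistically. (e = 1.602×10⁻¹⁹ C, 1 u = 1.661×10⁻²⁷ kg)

|a| ≈ 4.51×10¹⁵ m/s²

v×B = (-2.24×10⁶, 4.58×10⁶, 1.46×10⁶) N/C.
E + v×B = (-2.23×10⁶, 4.58×10⁶, 1.46×10⁶) N/C.
F = q(E + v×B) = (−1.602×10⁻¹⁹ C)·(-2.23×10⁶, 4.58×10⁶, 1.46×10⁶) = (3.57×10⁻¹³, -7.34×10⁻¹³, -2.33×10⁻¹³) N.
|a| = |F|/m = 8.486×10⁻¹³/1.883×10⁻²⁸ ≈ 4.51×10¹⁵ m/s².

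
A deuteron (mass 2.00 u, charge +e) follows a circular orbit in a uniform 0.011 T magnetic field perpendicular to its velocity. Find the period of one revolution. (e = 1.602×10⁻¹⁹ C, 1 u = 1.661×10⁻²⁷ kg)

The cyclotron period depends only on m, q, B: T = 2πm/(|q|B).
T = 2π(3.322×10⁻²⁷)/((1.602×10⁻¹⁹)(0.011)) ≈ 1.2×10⁻⁵ s.

T ≈ 1.2×10⁻⁵ s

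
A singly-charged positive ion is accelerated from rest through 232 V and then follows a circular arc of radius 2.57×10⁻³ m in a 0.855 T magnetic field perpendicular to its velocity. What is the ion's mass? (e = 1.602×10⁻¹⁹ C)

m ≈ 1.67×10⁻²⁷ kg

Combine |q|V = ½mv² and r = mv/(|q|B): eliminate v to get m = qB²r²/(2V).
m = (1.602×10⁻¹⁹)(0.855)²(2.57×10⁻³)²/(2·232) ≈ 1.67×10⁻²⁷ kg.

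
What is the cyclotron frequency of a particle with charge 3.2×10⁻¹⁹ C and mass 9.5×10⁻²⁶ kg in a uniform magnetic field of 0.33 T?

f = |q|B/(2πm).
f = (3.2×10⁻¹⁹)(0.33)/(2π·9.5×10⁻²⁶) ≈ 1.8×10⁵ Hz.

f ≈ 1.8×10⁵ Hz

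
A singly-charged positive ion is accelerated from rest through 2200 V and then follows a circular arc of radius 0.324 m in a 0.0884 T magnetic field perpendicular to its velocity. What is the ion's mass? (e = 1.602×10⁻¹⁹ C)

m ≈ 2.99×10⁻²⁶ kg

Combine |q|V = ½mv² and r = mv/(|q|B): eliminate v to get m = qB²r²/(2V).
m = (1.602×10⁻¹⁹)(0.0884)²(0.324)²/(2·2200) ≈ 2.99×10⁻²⁶ kg.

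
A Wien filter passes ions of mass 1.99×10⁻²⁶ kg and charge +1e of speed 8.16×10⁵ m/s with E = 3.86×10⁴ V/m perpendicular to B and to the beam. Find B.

Balance of forces in the selector: qE = qvB ⇒ B = E/v.
B = 3.86×10⁴/8.16×10⁵ = 0.0473 T.

B = 0.0473 T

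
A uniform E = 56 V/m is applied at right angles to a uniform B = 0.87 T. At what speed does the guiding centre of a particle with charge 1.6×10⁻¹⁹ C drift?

v_d ≈ 64 m/s

The E×B drift speed is v_d = E/B.
v_d = 56/0.87 = 64 m/s.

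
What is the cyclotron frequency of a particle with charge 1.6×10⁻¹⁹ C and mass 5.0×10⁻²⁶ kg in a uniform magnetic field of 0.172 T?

f ≈ 8.76×10⁴ Hz

f = |q|B/(2πm).
f = (1.6×10⁻¹⁹)(0.172)/(2π·5.0×10⁻²⁶) ≈ 8.76×10⁴ Hz.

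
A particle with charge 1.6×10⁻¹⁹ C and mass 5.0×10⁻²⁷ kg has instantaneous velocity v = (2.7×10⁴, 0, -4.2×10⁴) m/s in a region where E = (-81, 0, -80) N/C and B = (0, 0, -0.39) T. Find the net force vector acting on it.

v×B = (0, 1.05×10⁴, 0) N/C.
E + v×B = (-81.0, 1.05×10⁴, -80.0) N/C.
F = q(E + v×B) = (1.6×10⁻¹⁹ C)·(-81.0, 1.05×10⁴, -80.0) = (-1.30×10⁻¹⁷, 1.68×10⁻¹⁵, -1.28×10⁻¹⁷) N.

F ≈ (-1.30×10⁻¹⁷, 1.68×10⁻¹⁵, -1.28×10⁻¹⁷) N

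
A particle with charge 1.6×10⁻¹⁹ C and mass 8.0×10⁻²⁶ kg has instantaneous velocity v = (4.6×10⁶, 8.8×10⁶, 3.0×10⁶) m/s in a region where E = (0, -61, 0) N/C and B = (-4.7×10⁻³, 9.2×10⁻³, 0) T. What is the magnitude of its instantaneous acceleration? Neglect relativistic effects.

|a| ≈ 1.78×10¹¹ m/s²

v×B = (-2.76×10⁴, -1.41×10⁴, 8.37×10⁴) N/C.
E + v×B = (-2.76×10⁴, -1.42×10⁴, 8.37×10⁴) N/C.
F = q(E + v×B) = (1.6×10⁻¹⁹ C)·(-2.76×10⁴, -1.42×10⁴, 8.37×10⁴) = (-4.42×10⁻¹⁵, -2.27×10⁻¹⁵, 1.34×10⁻¹⁴) N.
|a| = |F|/m = 1.428×10⁻¹⁴/8.0×10⁻²⁶ ≈ 1.78×10¹¹ m/s².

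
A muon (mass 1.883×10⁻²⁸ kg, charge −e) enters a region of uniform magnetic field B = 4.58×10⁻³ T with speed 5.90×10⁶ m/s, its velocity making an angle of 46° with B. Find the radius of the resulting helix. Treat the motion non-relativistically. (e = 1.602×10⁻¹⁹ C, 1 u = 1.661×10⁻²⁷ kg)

v⊥ = v sinθ = 5.90×10⁶·sin46° ≈ 4.244×10⁶ m/s.
r = m v⊥/(|q|B) = (1.883×10⁻²⁸)(4.244×10⁶)/((1.602×10⁻¹⁹)(4.58×10⁻³)) ≈ 1.09 m.

r ≈ 1.09 m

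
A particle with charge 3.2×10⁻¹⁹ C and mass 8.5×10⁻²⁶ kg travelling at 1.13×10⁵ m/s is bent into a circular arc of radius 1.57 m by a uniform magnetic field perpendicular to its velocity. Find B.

From |q|vB = mv²/r, B = mv/(|q|r).
B = (8.5×10⁻²⁶)(1.13×10⁵)/((3.2×10⁻¹⁹)(1.57)) ≈ 0.0191 T.

B ≈ 0.0191 T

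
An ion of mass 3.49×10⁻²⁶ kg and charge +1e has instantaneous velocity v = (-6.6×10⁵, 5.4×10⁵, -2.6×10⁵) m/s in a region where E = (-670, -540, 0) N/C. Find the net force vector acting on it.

F ≈ (-1.07×10⁻¹⁶, -8.65×10⁻¹⁷, 0) N

Only an electric field acts, so F = qE = (1.602×10⁻¹⁹ C)·(-670, -540, 0) = (-1.07×10⁻¹⁶, -8.65×10⁻¹⁷, 0) N.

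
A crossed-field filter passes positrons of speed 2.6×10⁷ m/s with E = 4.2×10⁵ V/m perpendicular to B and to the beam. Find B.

B = 0.016 T

Balance of forces in the selector: qE = qvB ⇒ B = E/v.
B = 4.2×10⁵/2.6×10⁷ = 0.016 T.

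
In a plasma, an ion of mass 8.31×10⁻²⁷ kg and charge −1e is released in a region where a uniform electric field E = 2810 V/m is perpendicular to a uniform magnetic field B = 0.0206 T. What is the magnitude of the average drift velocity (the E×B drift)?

v_d ≈ 1.36×10⁵ m/s

In crossed fields the guiding centre drifts at v_d = |E×B|/B² = E/B, independent of charge and mass.
v_d = 2810/0.0206 = 1.36×10⁵ m/s.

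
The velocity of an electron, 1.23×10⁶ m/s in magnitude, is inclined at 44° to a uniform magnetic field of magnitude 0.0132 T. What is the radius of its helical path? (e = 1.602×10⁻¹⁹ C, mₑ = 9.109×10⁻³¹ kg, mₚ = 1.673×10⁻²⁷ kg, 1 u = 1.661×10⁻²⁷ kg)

r ≈ 3.68×10⁻⁴ m

v⊥ = v sinθ = 1.23×10⁶·sin44° ≈ 8.544×10⁵ m/s.
r = m v⊥/(|q|B) = (9.109×10⁻³¹)(8.544×10⁵)/((1.602×10⁻¹⁹)(0.0132)) ≈ 3.68×10⁻⁴ m.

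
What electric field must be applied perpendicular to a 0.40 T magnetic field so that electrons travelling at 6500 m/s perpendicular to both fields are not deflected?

For straight-line motion qE = qvB, so E = vB.
E = 6500 × 0.40 = 2600 V/m.

E = 2600 V/m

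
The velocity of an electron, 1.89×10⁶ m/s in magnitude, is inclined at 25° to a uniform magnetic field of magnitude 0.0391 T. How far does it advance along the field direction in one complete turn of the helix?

v∥ = v cosθ = 1.89×10⁶·cos25° ≈ 1.713×10⁶ m/s.
T = 2πm/(|q|B) = 2π(9.109×10⁻³¹)/((1.602×10⁻¹⁹)(0.0391)) ≈ 9.137×10⁻¹⁰ s.
pitch = v∥ T = (1.713×10⁶)(9.137×10⁻¹⁰) ≈ 1.57×10⁻³ m.

p ≈ 1.57×10⁻³ m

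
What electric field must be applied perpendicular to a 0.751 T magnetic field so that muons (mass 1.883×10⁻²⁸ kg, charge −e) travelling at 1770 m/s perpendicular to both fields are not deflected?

E = 1330 V/m

For straight-line motion qE = qvB, so E = vB.
E = 1770 × 0.751 = 1330 V/m.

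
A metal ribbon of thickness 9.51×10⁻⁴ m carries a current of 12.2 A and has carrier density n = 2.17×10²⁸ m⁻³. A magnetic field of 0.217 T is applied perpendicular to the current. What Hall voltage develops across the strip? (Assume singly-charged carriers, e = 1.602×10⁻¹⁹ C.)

V_H ≈ 8.01×10⁻⁷ V

V_H = IB/(n e t).
V_H = (12.2)(0.217)/((2.17×10²⁸)(1.602×10⁻¹⁹)(9.51×10⁻⁴)) ≈ 8.01×10⁻⁷ V.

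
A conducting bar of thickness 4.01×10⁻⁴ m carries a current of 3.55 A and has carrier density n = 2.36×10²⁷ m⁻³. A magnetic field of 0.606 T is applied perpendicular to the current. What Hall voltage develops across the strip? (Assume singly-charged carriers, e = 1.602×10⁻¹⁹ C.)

V_H = IB/(n e t).
V_H = (3.55)(0.606)/((2.36×10²⁷)(1.602×10⁻¹⁹)(4.01×10⁻⁴)) ≈ 1.42×10⁻⁵ V.

V_H ≈ 1.42×10⁻⁵ V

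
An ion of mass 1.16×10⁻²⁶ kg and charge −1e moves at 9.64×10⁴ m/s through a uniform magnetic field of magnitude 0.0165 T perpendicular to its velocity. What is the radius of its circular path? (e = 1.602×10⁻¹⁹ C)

r ≈ 0.423 m

The magnetic force provides the centripetal force: |q|vB = mv²/r.
r = mv/(|q|B) = (1.16×10⁻²⁶)(9.64×10⁴)/((1.602×10⁻¹⁹)(0.0165)) ≈ 0.423 m.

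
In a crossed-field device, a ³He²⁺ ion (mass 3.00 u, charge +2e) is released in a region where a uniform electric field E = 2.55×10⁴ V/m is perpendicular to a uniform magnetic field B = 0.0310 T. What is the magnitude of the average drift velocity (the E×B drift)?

The steady drift has the magnetic force balancing the electric force, so v_d = E/B.
v_d = 2.55×10⁴/0.0310 = 8.23×10⁵ m/s.

v_d ≈ 8.23×10⁵ m/s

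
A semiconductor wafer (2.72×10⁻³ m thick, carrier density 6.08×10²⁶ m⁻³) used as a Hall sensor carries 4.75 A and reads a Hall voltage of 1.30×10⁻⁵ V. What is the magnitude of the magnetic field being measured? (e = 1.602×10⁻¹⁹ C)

B ≈ 0.725 T

From V_H = IB/(n e t), B = V_H n e t / I.
B = (1.30×10⁻⁵)(6.08×10²⁶)(1.602×10⁻¹⁹)(2.72×10⁻³)/4.75 ≈ 0.725 T.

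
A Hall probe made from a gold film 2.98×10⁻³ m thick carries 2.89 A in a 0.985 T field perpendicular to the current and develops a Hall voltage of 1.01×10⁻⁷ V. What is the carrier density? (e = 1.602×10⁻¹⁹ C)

From V_H = IB/(n e t), n = IB/(V_H e t).
n = (2.89)(0.985)/((1.01×10⁻⁷)(1.602×10⁻¹⁹)(2.98×10⁻³)) ≈ 5.90×10²⁸ m⁻³.

n ≈ 5.90×10²⁸ m⁻³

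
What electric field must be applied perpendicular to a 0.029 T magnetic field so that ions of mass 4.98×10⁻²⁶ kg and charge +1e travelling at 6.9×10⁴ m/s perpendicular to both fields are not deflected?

E = 2000 V/m

For straight-line motion qE = qvB, so E = vB.
E = 6.9×10⁴ × 0.029 = 2000 V/m.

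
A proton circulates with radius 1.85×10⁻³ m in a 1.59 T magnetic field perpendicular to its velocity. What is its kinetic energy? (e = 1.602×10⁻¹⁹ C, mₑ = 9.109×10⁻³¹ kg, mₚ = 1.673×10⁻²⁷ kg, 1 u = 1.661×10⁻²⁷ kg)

v = |q|Br/m, then KE = ½mv² = (qBr)²/(2m).
v = (1.602×10⁻¹⁹)(1.59)(1.85×10⁻³)/1.673×10⁻²⁷ ≈ 2.817×10⁵ m/s.
KE = ½(1.673×10⁻²⁷)(2.817×10⁵)² ≈ 6.64×10⁻¹⁷ J = 414 eV.

KE ≈ 414 eV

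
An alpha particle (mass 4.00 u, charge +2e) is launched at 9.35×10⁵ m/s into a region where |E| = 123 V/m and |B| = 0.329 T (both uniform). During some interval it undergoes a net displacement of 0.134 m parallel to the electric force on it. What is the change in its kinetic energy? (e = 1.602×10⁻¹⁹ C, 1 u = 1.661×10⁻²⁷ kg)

ΔKE ≈ 5.28×10⁻¹⁸ J

The magnetic force is always ⟂ v and does no work; only the electric force changes KE.
ΔKE = F_E · d = |q|E d = (3.204×10⁻¹⁹)(123)(0.134) ≈ 5.28×10⁻¹⁸ J.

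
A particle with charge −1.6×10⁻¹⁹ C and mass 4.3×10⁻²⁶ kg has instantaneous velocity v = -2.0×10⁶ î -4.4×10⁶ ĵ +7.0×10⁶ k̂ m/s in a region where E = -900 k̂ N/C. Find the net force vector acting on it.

Only an electric field acts, so F = qE = (−1.6×10⁻¹⁹ C)·(0, 0, -900) = (0, 0, 1.44×10⁻¹⁶) N.

F ≈ (0, 0, 1.44×10⁻¹⁶) N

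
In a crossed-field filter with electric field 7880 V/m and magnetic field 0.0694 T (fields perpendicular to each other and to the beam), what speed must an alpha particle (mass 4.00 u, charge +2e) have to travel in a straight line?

v = 1.14×10⁵ m/s

Zero net Lorentz force requires |qE| = |q v×B|, i.e. E = vB.
v = E/B = 7880/0.0694 = 1.14×10⁵ m/s.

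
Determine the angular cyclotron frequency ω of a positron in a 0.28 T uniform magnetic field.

ω ≈ 4.9×10¹⁰ rad/s

ω = |q|B/m.
ω = (1.602×10⁻¹⁹)(0.28)/9.109×10⁻³¹ ≈ 4.9×10¹⁰ rad/s.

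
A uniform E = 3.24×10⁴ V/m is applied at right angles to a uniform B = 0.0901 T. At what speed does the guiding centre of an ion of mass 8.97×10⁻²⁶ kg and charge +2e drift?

In crossed fields the guiding centre drifts at v_d = |E×B|/B² = E/B, independent of charge and mass.
v_d = 3.24×10⁴/0.0901 = 3.60×10⁵ m/s.

v_d ≈ 3.60×10⁵ m/s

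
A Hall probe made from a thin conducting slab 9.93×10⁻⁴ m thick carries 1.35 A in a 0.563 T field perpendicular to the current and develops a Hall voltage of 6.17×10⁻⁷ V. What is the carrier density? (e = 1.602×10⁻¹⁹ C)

From V_H = IB/(n e t), n = IB/(V_H e t).
n = (1.35)(0.563)/((6.17×10⁻⁷)(1.602×10⁻¹⁹)(9.93×10⁻⁴)) ≈ 7.74×10²⁷ m⁻³.

n ≈ 7.74×10²⁷ m⁻³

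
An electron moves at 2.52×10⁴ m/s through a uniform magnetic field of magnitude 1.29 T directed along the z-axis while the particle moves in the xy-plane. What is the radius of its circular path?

r ≈ 1.11×10⁻⁷ m

The magnetic force provides the centripetal force: |q|vB = mv²/r.
r = mv/(|q|B) = (9.109×10⁻³¹)(2.52×10⁴)/((1.602×10⁻¹⁹)(1.29)) ≈ 1.11×10⁻⁷ m.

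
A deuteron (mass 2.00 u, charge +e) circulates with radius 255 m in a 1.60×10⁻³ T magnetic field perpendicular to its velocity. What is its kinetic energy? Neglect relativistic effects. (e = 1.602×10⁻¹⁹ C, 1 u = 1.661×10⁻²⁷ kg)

KE ≈ 6.43×10⁻¹³ J

v = |q|Br/m, then KE = ½mv² = (qBr)²/(2m).
v = (1.602×10⁻¹⁹)(1.60×10⁻³)(255)/3.322×10⁻²⁷ ≈ 1.968×10⁷ m/s.
KE = ½(3.322×10⁻²⁷)(1.968×10⁷)² ≈ 6.43×10⁻¹³ J.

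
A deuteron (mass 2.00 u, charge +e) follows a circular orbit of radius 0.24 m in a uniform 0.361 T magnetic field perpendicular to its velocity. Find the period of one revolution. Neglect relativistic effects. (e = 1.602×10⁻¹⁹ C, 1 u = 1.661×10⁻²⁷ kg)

The cyclotron period depends only on m, q, B: T = 2πm/(|q|B).
T = 2π(3.322×10⁻²⁷)/((1.602×10⁻¹⁹)(0.361)) ≈ 3.61×10⁻⁷ s.

T ≈ 3.61×10⁻⁷ s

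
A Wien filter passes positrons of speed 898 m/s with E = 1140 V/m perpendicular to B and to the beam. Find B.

Balance of forces in the selector: qE = qvB ⇒ B = E/v.
B = 1140/898 = 1.27 T.

B = 1.27 T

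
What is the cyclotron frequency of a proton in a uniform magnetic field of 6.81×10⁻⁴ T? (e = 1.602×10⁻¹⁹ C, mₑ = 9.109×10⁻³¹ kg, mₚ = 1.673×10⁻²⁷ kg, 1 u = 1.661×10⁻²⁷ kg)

f ≈ 1.04×10⁴ Hz

f = |q|B/(2πm).
f = (1.602×10⁻¹⁹)(6.81×10⁻⁴)/(2π·1.673×10⁻²⁷) ≈ 1.04×10⁴ Hz.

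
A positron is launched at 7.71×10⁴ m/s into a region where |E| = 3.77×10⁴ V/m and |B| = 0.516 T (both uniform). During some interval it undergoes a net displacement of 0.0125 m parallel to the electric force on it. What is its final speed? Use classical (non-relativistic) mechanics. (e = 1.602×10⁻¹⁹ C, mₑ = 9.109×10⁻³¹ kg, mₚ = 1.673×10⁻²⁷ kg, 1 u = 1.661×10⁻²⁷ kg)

v_f ≈ 1.29×10⁷ m/s

B does no work; ΔKE = |q|E d.
½mv_f² = ½mv₀² + |q|Ed = ½(9.109×10⁻³¹)(7.71×10⁴)² + (1.602×10⁻¹⁹)(3.77×10⁴)(0.0125) ≈ 2.707×10⁻²¹ J + 7.549×10⁻¹⁷ J ≈ 7.550×10⁻¹⁷ J.
v_f = √(2·7.550×10⁻¹⁷/9.109×10⁻³¹) ≈ 1.29×10⁷ m/s.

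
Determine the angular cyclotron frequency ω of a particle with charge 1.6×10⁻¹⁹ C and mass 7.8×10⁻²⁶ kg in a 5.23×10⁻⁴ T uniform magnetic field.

ω ≈ 1070 rad/s

ω = |q|B/m.
ω = (1.6×10⁻¹⁹)(5.23×10⁻⁴)/7.8×10⁻²⁶ ≈ 1070 rad/s.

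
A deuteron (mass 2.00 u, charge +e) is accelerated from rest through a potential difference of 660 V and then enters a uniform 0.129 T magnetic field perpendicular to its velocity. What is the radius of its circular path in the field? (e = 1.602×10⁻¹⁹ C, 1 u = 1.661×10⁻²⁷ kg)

Acceleration: |q|V = ½mv² ⇒ v = √(2|q|V/m) = √(2·1.602×10⁻¹⁹·660/3.322×10⁻²⁷) ≈ 2.523×10⁵ m/s.
In the field: r = mv/(|q|B) = (3.322×10⁻²⁷)(2.523×10⁵)/((1.602×10⁻¹⁹)(0.129)) ≈ 0.0406 m.

r ≈ 0.0406 m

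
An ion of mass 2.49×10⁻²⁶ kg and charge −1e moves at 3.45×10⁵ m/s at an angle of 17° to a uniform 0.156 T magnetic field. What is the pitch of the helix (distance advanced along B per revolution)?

p ≈ 2.07 m

v∥ = v cosθ = 3.45×10⁵·cos17° ≈ 3.299×10⁵ m/s.
T = 2πm/(|q|B) = 2π(2.49×10⁻²⁶)/((1.602×10⁻¹⁹)(0.156)) ≈ 6.260×10⁻⁶ s.
pitch = v∥ T = (3.299×10⁵)(6.260×10⁻⁶) ≈ 2.07 m.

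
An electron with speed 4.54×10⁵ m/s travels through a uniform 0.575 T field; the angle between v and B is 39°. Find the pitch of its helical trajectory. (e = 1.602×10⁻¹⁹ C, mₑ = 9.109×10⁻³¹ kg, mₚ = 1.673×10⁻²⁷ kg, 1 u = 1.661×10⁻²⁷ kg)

p ≈ 2.19×10⁻⁵ m

v∥ = v cosθ = 4.54×10⁵·cos39° ≈ 3.528×10⁵ m/s.
T = 2πm/(|q|B) = 2π(9.109×10⁻³¹)/((1.602×10⁻¹⁹)(0.575)) ≈ 6.213×10⁻¹¹ s.
pitch = v∥ T = (3.528×10⁵)(6.213×10⁻¹¹) ≈ 2.19×10⁻⁵ m.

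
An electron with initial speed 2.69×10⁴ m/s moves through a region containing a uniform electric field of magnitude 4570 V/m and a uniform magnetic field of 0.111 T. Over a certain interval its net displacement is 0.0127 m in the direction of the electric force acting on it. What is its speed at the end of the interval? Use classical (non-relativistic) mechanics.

v_f ≈ 4.52×10⁶ m/s

B does no work; ΔKE = |q|E d.
½mv_f² = ½mv₀² + |q|Ed = ½(9.109×10⁻³¹)(2.69×10⁴)² + (1.602×10⁻¹⁹)(4570)(0.0127) ≈ 3.296×10⁻²² J + 9.298×10⁻¹⁸ J ≈ 9.298×10⁻¹⁸ J.
v_f = √(2·9.298×10⁻¹⁸/9.109×10⁻³¹) ≈ 4.52×10⁶ m/s.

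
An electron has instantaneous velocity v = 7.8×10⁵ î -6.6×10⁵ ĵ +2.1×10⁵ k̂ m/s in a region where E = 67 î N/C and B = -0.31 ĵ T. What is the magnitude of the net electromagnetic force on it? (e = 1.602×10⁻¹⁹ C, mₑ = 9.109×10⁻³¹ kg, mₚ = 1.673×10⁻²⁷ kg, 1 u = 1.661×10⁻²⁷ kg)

|F| ≈ 4.01×10⁻¹⁴ N

v×B = (6.51×10⁴, 0, -2.42×10⁵) N/C.
E + v×B = (6.52×10⁴, 0, -2.42×10⁵) N/C.
F = q(E + v×B) = (−1.602×10⁻¹⁹ C)·(6.52×10⁴, 0, -2.42×10⁵) = (-1.04×10⁻¹⁴, 0, 3.87×10⁻¹⁴) N.
|F| = 4.01×10⁻¹⁴ N.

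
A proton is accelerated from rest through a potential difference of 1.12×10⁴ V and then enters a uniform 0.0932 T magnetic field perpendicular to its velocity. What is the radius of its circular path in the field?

r ≈ 0.164 m

Acceleration: |q|V = ½mv² ⇒ v = √(2|q|V/m) = √(2·1.602×10⁻¹⁹·1.12×10⁴/1.673×10⁻²⁷) ≈ 1.465×10⁶ m/s.
In the field: r = mv/(|q|B) = (1.673×10⁻²⁷)(1.465×10⁶)/((1.602×10⁻¹⁹)(0.0932)) ≈ 0.164 m.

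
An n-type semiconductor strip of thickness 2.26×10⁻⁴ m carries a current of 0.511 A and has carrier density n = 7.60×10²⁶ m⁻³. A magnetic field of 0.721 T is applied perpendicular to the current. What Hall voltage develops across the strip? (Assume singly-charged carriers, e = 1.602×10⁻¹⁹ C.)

V_H ≈ 1.34×10⁻⁵ V

V_H = IB/(n e t).
V_H = (0.511)(0.721)/((7.60×10²⁶)(1.602×10⁻¹⁹)(2.26×10⁻⁴)) ≈ 1.34×10⁻⁵ V.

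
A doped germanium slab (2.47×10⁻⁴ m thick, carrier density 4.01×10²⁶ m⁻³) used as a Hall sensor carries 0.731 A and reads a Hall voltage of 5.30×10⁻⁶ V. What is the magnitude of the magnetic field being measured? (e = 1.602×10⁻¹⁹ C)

B ≈ 0.115 T

From V_H = IB/(n e t), B = V_H n e t / I.
B = (5.30×10⁻⁶)(4.01×10²⁶)(1.602×10⁻¹⁹)(2.47×10⁻⁴)/0.731 ≈ 0.115 T.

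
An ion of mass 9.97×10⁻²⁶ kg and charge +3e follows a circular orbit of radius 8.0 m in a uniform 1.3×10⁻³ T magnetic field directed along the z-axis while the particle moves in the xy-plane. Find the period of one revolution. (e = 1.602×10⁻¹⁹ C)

T ≈ 1.0×10⁻³ s

The cyclotron period depends only on m, q, B: T = 2πm/(|q|B).
T = 2π(9.97×10⁻²⁶)/((4.806×10⁻¹⁹)(1.3×10⁻³)) ≈ 1.0×10⁻³ s.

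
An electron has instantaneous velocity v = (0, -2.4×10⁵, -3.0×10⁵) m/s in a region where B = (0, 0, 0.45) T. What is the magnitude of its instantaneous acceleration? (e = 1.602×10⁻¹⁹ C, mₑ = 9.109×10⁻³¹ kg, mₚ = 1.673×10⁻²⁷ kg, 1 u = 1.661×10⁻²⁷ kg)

v×B = (-1.08×10⁵, 0, 0) N/C.
F = q v×B = (−1.602×10⁻¹⁹ C)·(-1.08×10⁵, 0, 0) = (1.73×10⁻¹⁴, 0, 0) N.
|a| = |F|/m = 1.730×10⁻¹⁴/9.109×10⁻³¹ ≈ 1.90×10¹⁶ m/s².

|a| ≈ 1.90×10¹⁶ m/s²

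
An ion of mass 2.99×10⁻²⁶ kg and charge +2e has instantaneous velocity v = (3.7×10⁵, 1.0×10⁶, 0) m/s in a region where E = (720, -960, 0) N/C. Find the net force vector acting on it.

F ≈ (2.31×10⁻¹⁶, -3.08×10⁻¹⁶, 0) N

Only an electric field acts, so F = qE = (3.204×10⁻¹⁹ C)·(720, -960, 0) = (2.31×10⁻¹⁶, -3.08×10⁻¹⁶, 0) N.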